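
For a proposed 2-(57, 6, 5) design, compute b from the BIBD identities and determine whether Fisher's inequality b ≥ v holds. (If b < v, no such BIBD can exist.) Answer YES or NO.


r = λ(v − 1)/(k − 1) = 5·56/5 = 56.
b = vr/k = 57·56/6 = 532.
Fisher's inequality: b ≥ v ⇔ 532 ≥ 57? YES.

YES


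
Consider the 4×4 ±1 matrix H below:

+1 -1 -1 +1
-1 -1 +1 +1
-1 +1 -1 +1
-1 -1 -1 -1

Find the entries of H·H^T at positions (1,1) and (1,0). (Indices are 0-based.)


Row 0 of H: [1, -1, -1, 1].
Row 1 of H: [-1, -1, 1, 1].
(H·H^T)[1][1] = Σ_j H[1][j]·H[1][j] = (-1)² + (-1)² + (1)² + (1)² = 1 + 1 + 1 + 1 = 4.
(H·H^T)[1][0] = Σ_j H[1][j]·H[0][j] = (-1)·(1) + (-1)·(-1) + (1)·(-1) + (1)·(1) = -1 + 1 + -1 + 1 = 0.
So rows 1 and 0 are orthogonal; the diagonal entry equals n = 4.

(1,1) entry = 4; (1,0) entry = 0.


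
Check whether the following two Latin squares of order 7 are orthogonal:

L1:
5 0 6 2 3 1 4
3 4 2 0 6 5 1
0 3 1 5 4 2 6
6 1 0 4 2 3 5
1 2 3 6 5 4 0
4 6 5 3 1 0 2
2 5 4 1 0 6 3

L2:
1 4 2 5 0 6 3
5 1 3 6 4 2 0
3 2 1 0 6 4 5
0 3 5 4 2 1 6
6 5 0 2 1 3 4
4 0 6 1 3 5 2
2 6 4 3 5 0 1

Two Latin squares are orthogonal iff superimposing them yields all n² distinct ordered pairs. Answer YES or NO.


Form the n² = 49 superimposed pairs (L1[i][j], L2[i][j]), row by row (rows and columns indexed from 0):
row 0: (5,1) (0,4) (6,2) (2,5) (3,0) (1,6) (4,3)
row 1: (3,5) (4,1) (2,3) (0,6) (6,4) (5,2) (1,0)
row 2: (0,3) (3,2) (1,1) (5,0) (4,6) (2,4) (6,5)
row 3: (6,0) (1,3) (0,5) (4,4) (2,2) (3,1) (5,6)
row 4: (1,6) (2,5) (3,0) (6,2) (5,1) (4,3) (0,4)
row 5: (4,4) (6,0) (5,6) (3,1) (1,3) (0,5) (2,2)
row 6: (2,2) (5,6) (4,4) (1,3) (0,5) (6,0) (3,1)
Orthogonality requires all 49 pairs distinct.
But the pair (1,6) repeats: cell (0,5) has L1 = 1, L2 = 6, and cell (4,0) has L1 = 1, L2 = 6.
A repeated pair means some other pair never occurs (only 28 distinct pairs out of 49), so the squares are not orthogonal.
Conclusion: NO.

NO


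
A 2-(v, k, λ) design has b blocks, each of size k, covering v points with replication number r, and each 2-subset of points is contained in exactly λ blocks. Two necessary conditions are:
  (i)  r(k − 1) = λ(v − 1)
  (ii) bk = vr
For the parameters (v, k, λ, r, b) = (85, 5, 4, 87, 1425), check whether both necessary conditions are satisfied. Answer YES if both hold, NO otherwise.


Condition (i): r(k − 1) = 87·4 = 348; λ(v − 1) = 4·84 = 336. Match? NO.
Condition (ii): bk = 1425·5 = 7125; vr = 85·87 = 7395. Match? NO.
Both conditions hold? NO.

NO


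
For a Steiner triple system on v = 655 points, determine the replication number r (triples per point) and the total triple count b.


An STS(v) is a 2-(v, 3, 1) BIBD: block size k = 3, λ = 1.
Replication: r(k − 1) = λ(v − 1) ⇒ r·2 = 655 − 1 = 654 ⇒ r = 327.
Block count: bk = vr ⇒ b·3 = 655·327 = 214185 ⇒ b = 71395.
(Check via b = v(v − 1)/6 = 655·654/6 = 428370/6 = 71395.)

r = 327, b = 71395.


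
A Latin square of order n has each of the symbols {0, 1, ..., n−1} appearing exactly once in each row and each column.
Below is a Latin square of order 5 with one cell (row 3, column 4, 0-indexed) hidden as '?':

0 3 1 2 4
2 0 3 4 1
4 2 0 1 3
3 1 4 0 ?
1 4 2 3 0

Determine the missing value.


Row 3 contains symbols [0, 1, 3, 4] — missing [2].
Column 4 contains symbols [0, 1, 3, 4] — missing [2].
The missing symbol must appear in both missing sets; intersection = [2].
Therefore the hidden value is 2.

Missing value = 2.


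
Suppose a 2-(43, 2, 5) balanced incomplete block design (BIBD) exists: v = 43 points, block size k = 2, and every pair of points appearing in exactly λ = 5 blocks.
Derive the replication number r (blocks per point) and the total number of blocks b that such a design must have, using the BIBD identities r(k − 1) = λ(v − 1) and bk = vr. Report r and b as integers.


Any 2-(v, k, λ) BIBD satisfies two necessary conditions:
  (i)  Each point sits in r blocks, and counting incidences through any fixed point gives r(k − 1) = λ(v − 1), so r = λ(v − 1)/(k − 1).
  (ii) Total incidences bk = vr, so b = vr/k.
Step 1: r = λ(v − 1)/(k − 1) = 5·(43 − 1)/(2 − 1) = 5·42/1 = 210/1 = 210.
Step 2: b = vr/k = 43·210/2 = 9030/2 = 4515.
Check integrality: r = 210 ∈ Z ✓, b = 4515 ∈ Z ✓.
(These identities are necessary conditions: they determine r and b for any design with these parameters, but do not by themselves prove that one exists.)

r = 210, b = 4515.


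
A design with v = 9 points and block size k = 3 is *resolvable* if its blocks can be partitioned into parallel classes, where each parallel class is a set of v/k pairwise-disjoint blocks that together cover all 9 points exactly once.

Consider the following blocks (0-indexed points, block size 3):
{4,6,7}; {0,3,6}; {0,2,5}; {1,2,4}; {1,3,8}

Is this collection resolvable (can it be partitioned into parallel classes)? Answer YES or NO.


v = 9, block size k = 3, number of blocks = 5.
For resolvability, blocks must partition into parallel classes of size v/k = 3.
Total blocks must therefore be a multiple of 3: 5 = 3·1 + 2 ⇒ not divisible ✗.
Resolvable? NO.

NO


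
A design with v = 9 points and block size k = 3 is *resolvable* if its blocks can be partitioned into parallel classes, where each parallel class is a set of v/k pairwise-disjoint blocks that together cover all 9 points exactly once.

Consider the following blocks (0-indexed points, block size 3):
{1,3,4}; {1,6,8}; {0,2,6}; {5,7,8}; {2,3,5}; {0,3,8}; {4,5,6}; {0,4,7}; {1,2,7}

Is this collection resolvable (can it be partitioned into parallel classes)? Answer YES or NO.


v = 9, block size k = 3, number of blocks = 9.
For resolvability, blocks must partition into parallel classes of size v/k = 3.
Total blocks must therefore be a multiple of 3: 9 = 3·3 + 0 ⇒ divisible ✓.
Greedy packing gives 3 candidate class(es). Each should be a full parallel class (size 3, covers all 9 points).
  Class 1 (3 blocks): {1,3,4}; {0,2,6}; {5,7,8}. Points covered: [0, 1, 2, 3, 4, 5, 6, 7, 8].
  Class 2 (3 blocks): {1,6,8}; {2,3,5}; {0,4,7}. Points covered: [0, 1, 2, 3, 4, 5, 6, 7, 8].
  Class 3 (3 blocks): {0,3,8}; {4,5,6}; {1,2,7}. Points covered: [0, 1, 2, 3, 4, 5, 6, 7, 8].
All classes full (size 3)? YES. All classes cover every point? YES.
Resolvable? YES.

YES


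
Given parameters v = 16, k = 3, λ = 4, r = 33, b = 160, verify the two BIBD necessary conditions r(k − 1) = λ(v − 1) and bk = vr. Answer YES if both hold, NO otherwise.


Condition (i): r(k − 1) = 33·2 = 66; λ(v − 1) = 4·15 = 60. Match? NO.
Condition (ii): bk = 160·3 = 480; vr = 16·33 = 528. Match? NO.
Both conditions hold? NO.

NO


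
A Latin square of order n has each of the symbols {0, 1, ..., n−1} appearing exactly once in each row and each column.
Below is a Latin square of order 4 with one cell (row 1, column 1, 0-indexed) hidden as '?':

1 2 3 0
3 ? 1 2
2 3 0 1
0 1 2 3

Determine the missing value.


Row 1 contains symbols [1, 2, 3] — missing [0].
Column 1 contains symbols [1, 2, 3] — missing [0].
The missing symbol must appear in both missing sets; intersection = [0].
Therefore the hidden value is 0.

Missing value = 0.


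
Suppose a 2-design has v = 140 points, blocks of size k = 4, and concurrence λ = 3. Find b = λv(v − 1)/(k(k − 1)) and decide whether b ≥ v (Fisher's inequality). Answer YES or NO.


b = λv(v − 1)/(k(k − 1)) = 3·140·139/(4·3) = 58380/12 = 4865.
Compare with v = 140: b ≥ v, so Fisher's inequality holds.

YES


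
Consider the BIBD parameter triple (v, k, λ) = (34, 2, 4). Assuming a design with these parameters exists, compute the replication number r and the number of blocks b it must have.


Any 2-(v, k, λ) BIBD satisfies two necessary conditions:
  (i)  Each point sits in r blocks, and counting incidences through any fixed point gives r(k − 1) = λ(v − 1), so r = λ(v − 1)/(k − 1).
  (ii) Total incidences bk = vr, so b = vr/k.
Step 1: r = λ(v − 1)/(k − 1) = 4·(34 − 1)/(2 − 1) = 4·33/1 = 132/1 = 132.
Step 2: b = vr/k = 34·132/2 = 4488/2 = 2244.
Check integrality: r = 132 ∈ Z ✓, b = 2244 ∈ Z ✓.
(These identities are necessary conditions: they determine r and b for any design with these parameters, but do not by themselves prove that one exists.)

r = 132, b = 2244.


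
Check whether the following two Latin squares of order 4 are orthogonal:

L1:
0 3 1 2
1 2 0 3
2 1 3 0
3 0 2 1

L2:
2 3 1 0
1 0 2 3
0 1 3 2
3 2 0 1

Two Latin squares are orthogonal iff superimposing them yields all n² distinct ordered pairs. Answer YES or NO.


Form the n² = 16 superimposed pairs (L1[i][j], L2[i][j]), row by row (rows and columns indexed from 0):
row 0: (0,2) (3,3) (1,1) (2,0)
row 1: (1,1) (2,0) (0,2) (3,3)
row 2: (2,0) (1,1) (3,3) (0,2)
row 3: (3,3) (0,2) (2,0) (1,1)
Orthogonality requires all 16 pairs distinct.
But the pair (1,1) repeats: cell (0,2) has L1 = 1, L2 = 1, and cell (1,0) has L1 = 1, L2 = 1.
A repeated pair means some other pair never occurs (only 4 distinct pairs out of 16), so the squares are not orthogonal.
Conclusion: NO.

NO


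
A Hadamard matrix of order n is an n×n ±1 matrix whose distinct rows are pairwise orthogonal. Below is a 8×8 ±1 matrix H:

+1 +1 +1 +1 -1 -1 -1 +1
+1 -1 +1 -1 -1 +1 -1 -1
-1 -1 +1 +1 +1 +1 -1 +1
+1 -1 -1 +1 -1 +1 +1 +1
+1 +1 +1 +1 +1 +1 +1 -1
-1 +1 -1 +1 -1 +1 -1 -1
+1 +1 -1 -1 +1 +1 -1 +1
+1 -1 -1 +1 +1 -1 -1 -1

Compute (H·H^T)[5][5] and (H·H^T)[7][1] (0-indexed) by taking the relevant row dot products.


Row 1 of H: [1, -1, 1, -1, -1, 1, -1, -1].
Row 5 of H: [-1, 1, -1, 1, -1, 1, -1, -1].
Row 7 of H: [1, -1, -1, 1, 1, -1, -1, -1].
(H·H^T)[5][5] = Σ_j H[5][j]·H[5][j] = (-1)² + (1)² + (-1)² + (1)² + (-1)² + (1)² + (-1)² + (-1)² = 1 + 1 + 1 + 1 + 1 + 1 + 1 + 1 = 8.
(H·H^T)[7][1] = Σ_j H[7][j]·H[1][j] = (1)·(1) + (-1)·(-1) + (-1)·(1) + (1)·(-1) + (1)·(-1) + (-1)·(1) + (-1)·(-1) + (-1)·(-1) = 1 + 1 + -1 + -1 + -1 + -1 + 1 + 1 = 0.
So rows 7 and 1 are orthogonal; the diagonal entry equals n = 8.

(5,5) entry = 8; (7,1) entry = 0.


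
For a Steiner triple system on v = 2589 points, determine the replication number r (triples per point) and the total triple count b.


An STS(v) is a 2-(v, 3, 1) BIBD: block size k = 3, λ = 1.
Replication: r(k − 1) = λ(v − 1) ⇒ r·2 = 2589 − 1 = 2588 ⇒ r = 1294.
Block count: b = v(v − 1)/6 = 2589·2588/6 = 6700332/6 = 1116722.

r = 1294, b = 1116722.


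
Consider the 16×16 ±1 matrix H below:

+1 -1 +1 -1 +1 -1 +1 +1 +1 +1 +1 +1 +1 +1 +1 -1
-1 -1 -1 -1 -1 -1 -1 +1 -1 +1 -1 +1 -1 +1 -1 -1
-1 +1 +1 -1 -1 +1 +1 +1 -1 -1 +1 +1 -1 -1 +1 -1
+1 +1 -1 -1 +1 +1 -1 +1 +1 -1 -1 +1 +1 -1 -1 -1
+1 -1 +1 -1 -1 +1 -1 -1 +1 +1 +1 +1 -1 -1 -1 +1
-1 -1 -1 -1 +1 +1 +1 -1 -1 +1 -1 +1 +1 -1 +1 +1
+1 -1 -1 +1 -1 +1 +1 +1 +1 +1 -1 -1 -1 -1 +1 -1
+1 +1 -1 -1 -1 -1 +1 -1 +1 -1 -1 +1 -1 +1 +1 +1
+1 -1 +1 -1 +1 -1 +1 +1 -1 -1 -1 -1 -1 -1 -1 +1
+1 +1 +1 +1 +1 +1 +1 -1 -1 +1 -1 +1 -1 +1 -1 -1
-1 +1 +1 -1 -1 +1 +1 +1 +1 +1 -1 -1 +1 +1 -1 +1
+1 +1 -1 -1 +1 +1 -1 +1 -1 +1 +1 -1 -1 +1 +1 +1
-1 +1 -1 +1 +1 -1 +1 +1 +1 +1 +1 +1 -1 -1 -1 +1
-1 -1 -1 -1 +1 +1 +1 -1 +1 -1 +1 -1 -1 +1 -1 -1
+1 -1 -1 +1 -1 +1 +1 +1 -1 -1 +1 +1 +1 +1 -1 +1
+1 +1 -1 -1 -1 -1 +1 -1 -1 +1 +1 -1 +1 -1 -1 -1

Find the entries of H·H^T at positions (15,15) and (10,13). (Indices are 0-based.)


Row 10 of H: [-1, 1, 1, -1, -1, 1, 1, 1, 1, 1, -1, -1, 1, 1, -1, 1].
Row 13 of H: [-1, -1, -1, -1, 1, 1, 1, -1, 1, -1, 1, -1, -1, 1, -1, -1].
Row 15 of H: [1, 1, -1, -1, -1, -1, 1, -1, -1, 1, 1, -1, 1, -1, -1, -1].
(H·H^T)[15][15] = Σ_j H[15][j]·H[15][j] = (1)² + (1)² + (-1)² + (-1)² + (-1)² + (-1)² + (1)² + (-1)² + (-1)² + (1)² + (1)² + (-1)² + (1)² + (-1)² + (-1)² + (-1)² = 1 + 1 + 1 + 1 + 1 + 1 + 1 + 1 + 1 + 1 + 1 + 1 + 1 + 1 + 1 + 1 = 16.
(H·H^T)[10][13] = Σ_j H[10][j]·H[13][j] = (-1)·(-1) + (1)·(-1) + (1)·(-1) + (-1)·(-1) + (-1)·(1) + (1)·(1) + (1)·(1) + (1)·(-1) + (1)·(1) + (1)·(-1) + (-1)·(1) + (-1)·(-1) + (1)·(-1) + (1)·(1) + (-1)·(-1) + (1)·(-1) = 1 + -1 + -1 + 1 + -1 + 1 + 1 + -1 + 1 + -1 + -1 + 1 + -1 + 1 + 1 + -1 = 0.
So rows 10 and 13 are orthogonal; the diagonal entry equals n = 16.

(15,15) entry = 16; (10,13) entry = 0.


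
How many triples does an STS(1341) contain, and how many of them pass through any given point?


An STS(v) is a 2-(v, 3, 1) BIBD: block size k = 3, λ = 1.
Replication: r(k − 1) = λ(v − 1) ⇒ r·2 = 1341 − 1 = 1340 ⇒ r = 670.
Block count: b = v(v − 1)/6 = 1341·1340/6 = 1796940/6 = 299490.
(Check via bk = vr: 299490·3 = 898470 = 1341·670 = 898470 ✓.)

r = 670, b = 299490.


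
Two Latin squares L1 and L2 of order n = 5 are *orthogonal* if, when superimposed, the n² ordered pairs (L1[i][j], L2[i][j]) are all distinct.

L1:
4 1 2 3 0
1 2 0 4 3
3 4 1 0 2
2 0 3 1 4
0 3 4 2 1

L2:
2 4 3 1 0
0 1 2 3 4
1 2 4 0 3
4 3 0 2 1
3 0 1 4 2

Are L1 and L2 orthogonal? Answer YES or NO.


Form the n² = 25 superimposed pairs (L1[i][j], L2[i][j]), row by row (rows and columns indexed from 0):
row 0: (4,2) (1,4) (2,3) (3,1) (0,0)
row 1: (1,0) (2,1) (0,2) (4,3) (3,4)
row 2: (3,1) (4,2) (1,4) (0,0) (2,3)
row 3: (2,4) (0,3) (3,0) (1,2) (4,1)
row 4: (0,3) (3,0) (4,1) (2,4) (1,2)
Orthogonality requires all 25 pairs distinct.
But the pair (3,1) repeats: cell (0,3) has L1 = 3, L2 = 1, and cell (2,0) has L1 = 3, L2 = 1.
A repeated pair means some other pair never occurs (only 15 distinct pairs out of 25), so the squares are not orthogonal.
Conclusion: NO.

NO


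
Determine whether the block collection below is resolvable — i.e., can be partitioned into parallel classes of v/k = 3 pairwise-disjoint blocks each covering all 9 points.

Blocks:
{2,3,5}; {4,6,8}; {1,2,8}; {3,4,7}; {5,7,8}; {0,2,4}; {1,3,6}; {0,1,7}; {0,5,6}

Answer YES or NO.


v = 9, block size k = 3, number of blocks = 9.
For resolvability, blocks must partition into parallel classes of size v/k = 3.
Total blocks must therefore be a multiple of 3: 9 = 3·3 + 0 ⇒ divisible ✓.
Greedy packing gives 3 candidate class(es). Each should be a full parallel class (size 3, covers all 9 points).
  Class 1 (3 blocks): {2,3,5}; {4,6,8}; {0,1,7}. Points covered: [0, 1, 2, 3, 4, 5, 6, 7, 8].
  Class 2 (3 blocks): {1,2,8}; {3,4,7}; {0,5,6}. Points covered: [0, 1, 2, 3, 4, 5, 6, 7, 8].
  Class 3 (3 blocks): {5,7,8}; {0,2,4}; {1,3,6}. Points covered: [0, 1, 2, 3, 4, 5, 6, 7, 8].
All classes full (size 3)? YES. All classes cover every point? YES.
Resolvable? YES.

YES


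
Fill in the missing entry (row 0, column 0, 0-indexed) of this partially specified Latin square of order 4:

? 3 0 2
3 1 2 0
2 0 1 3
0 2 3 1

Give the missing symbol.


Row 0 contains symbols [0, 2, 3] — missing [1].
Column 0 contains symbols [0, 2, 3] — missing [1].
The missing symbol must appear in both missing sets; intersection = [1].
Therefore the hidden value is 1.

Missing value = 1.


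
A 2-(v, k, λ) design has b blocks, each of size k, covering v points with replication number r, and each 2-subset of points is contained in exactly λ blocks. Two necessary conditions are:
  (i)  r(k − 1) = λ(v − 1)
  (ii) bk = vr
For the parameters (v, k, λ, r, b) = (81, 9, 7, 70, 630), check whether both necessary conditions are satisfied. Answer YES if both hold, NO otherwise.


Condition (i): r(k − 1) = 70·8 = 560; λ(v − 1) = 7·80 = 560. Match? YES.
Condition (ii): bk = 630·9 = 5670; vr = 81·70 = 5670. Match? YES.
Both conditions hold? YES.

YES


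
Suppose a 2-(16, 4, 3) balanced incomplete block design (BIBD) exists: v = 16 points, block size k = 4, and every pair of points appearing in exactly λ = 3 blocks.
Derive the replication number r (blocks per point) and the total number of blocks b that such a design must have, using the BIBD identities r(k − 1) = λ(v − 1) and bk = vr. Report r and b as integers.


Any 2-(v, k, λ) BIBD satisfies two necessary conditions:
  (i)  Each point sits in r blocks, and counting incidences through any fixed point gives r(k − 1) = λ(v − 1), so r = λ(v − 1)/(k − 1).
  (ii) Total incidences bk = vr, so b = vr/k.
Step 1: r = λ(v − 1)/(k − 1) = 3·(16 − 1)/(4 − 1) = 3·15/3 = 45/3 = 15.
Step 2: b = vr/k = 16·15/4 = 240/4 = 60.
Check integrality: r = 15 ∈ Z ✓, b = 60 ∈ Z ✓.
(These identities are necessary conditions: they determine r and b for any design with these parameters, but do not by themselves prove that one exists.)

r = 15, b = 60.


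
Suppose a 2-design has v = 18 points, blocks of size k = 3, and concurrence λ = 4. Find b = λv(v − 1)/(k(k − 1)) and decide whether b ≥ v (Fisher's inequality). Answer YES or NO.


b = λv(v − 1)/(k(k − 1)) = 4·18·17/(3·2) = 1224/6 = 204.
Compare with v = 18: b ≥ v, so Fisher's inequality holds.

YES


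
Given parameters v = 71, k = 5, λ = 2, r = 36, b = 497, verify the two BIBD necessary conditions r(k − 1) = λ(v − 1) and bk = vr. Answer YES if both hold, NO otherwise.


Condition (i): r(k − 1) = 36·4 = 144; λ(v − 1) = 2·70 = 140. Match? NO.
Condition (ii): bk = 497·5 = 2485; vr = 71·36 = 2556. Match? NO.
Both conditions hold? NO.

NO


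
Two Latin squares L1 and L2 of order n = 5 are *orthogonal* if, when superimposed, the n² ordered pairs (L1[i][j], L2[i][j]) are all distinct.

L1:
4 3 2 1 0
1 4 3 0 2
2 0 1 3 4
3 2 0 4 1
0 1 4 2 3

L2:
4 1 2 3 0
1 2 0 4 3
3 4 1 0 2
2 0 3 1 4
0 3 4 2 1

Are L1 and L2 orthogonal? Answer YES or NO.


Form the n² = 25 superimposed pairs (L1[i][j], L2[i][j]), row by row (rows and columns indexed from 0):
row 0: (4,4) (3,1) (2,2) (1,3) (0,0)
row 1: (1,1) (4,2) (3,0) (0,4) (2,3)
row 2: (2,3) (0,4) (1,1) (3,0) (4,2)
row 3: (3,2) (2,0) (0,3) (4,1) (1,4)
row 4: (0,0) (1,3) (4,4) (2,2) (3,1)
Orthogonality requires all 25 pairs distinct.
But the pair (2,3) repeats: cell (1,4) has L1 = 2, L2 = 3, and cell (2,0) has L1 = 2, L2 = 3.
A repeated pair means some other pair never occurs (only 15 distinct pairs out of 25), so the squares are not orthogonal.
Conclusion: NO.

NO


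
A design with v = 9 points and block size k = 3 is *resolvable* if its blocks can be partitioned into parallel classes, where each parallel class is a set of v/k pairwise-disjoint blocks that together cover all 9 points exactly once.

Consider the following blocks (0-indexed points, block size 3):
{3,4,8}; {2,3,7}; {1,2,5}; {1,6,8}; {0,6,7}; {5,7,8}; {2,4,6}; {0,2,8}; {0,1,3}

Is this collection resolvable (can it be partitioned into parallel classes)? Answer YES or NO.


v = 9, block size k = 3, number of blocks = 9.
For resolvability, blocks must partition into parallel classes of size v/k = 3.
Total blocks must therefore be a multiple of 3: 9 = 3·3 + 0 ⇒ divisible ✓.
Consider block {2,3,7}. The only other block(s) in the collection disjoint from it are {1,6,8} — just 1 block(s). Any parallel class containing {2,3,7} would need 2 other blocks each disjoint from it, so no parallel class of size 3 can contain {2,3,7}.
Since every block must belong to some parallel class in a resolution, the collection cannot be partitioned into parallel classes.
Resolvable? NO.

NO


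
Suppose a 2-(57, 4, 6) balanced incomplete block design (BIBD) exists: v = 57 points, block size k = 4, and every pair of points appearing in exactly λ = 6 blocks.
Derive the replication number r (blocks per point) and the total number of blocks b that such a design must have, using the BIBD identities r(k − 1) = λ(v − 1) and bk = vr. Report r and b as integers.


Any 2-(v, k, λ) BIBD satisfies two necessary conditions:
  (i)  Each point sits in r blocks, and counting incidences through any fixed point gives r(k − 1) = λ(v − 1), so r = λ(v − 1)/(k − 1).
  (ii) Total incidences bk = vr, so b = vr/k.
Step 1: r = λ(v − 1)/(k − 1) = 6·(57 − 1)/(4 − 1) = 6·56/3 = 336/3 = 112.
Step 2: b = vr/k = 57·112/4 = 6384/4 = 1596.
Check integrality: r = 112 ∈ Z ✓, b = 1596 ∈ Z ✓.
(These identities are necessary conditions: they determine r and b for any design with these parameters, but do not by themselves prove that one exists.)

r = 112, b = 1596.


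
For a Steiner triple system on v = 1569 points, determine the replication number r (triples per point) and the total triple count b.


An STS(v) is a 2-(v, 3, 1) BIBD: block size k = 3, λ = 1.
Replication: r(k − 1) = λ(v − 1) ⇒ r·2 = 1569 − 1 = 1568 ⇒ r = 784.
Block count: b = v(v − 1)/6 = 1569·1568/6 = 2460192/6 = 410032.
(Check via bk = vr: 410032·3 = 1230096 = 1569·784 = 1230096 ✓.)

r = 784, b = 410032.


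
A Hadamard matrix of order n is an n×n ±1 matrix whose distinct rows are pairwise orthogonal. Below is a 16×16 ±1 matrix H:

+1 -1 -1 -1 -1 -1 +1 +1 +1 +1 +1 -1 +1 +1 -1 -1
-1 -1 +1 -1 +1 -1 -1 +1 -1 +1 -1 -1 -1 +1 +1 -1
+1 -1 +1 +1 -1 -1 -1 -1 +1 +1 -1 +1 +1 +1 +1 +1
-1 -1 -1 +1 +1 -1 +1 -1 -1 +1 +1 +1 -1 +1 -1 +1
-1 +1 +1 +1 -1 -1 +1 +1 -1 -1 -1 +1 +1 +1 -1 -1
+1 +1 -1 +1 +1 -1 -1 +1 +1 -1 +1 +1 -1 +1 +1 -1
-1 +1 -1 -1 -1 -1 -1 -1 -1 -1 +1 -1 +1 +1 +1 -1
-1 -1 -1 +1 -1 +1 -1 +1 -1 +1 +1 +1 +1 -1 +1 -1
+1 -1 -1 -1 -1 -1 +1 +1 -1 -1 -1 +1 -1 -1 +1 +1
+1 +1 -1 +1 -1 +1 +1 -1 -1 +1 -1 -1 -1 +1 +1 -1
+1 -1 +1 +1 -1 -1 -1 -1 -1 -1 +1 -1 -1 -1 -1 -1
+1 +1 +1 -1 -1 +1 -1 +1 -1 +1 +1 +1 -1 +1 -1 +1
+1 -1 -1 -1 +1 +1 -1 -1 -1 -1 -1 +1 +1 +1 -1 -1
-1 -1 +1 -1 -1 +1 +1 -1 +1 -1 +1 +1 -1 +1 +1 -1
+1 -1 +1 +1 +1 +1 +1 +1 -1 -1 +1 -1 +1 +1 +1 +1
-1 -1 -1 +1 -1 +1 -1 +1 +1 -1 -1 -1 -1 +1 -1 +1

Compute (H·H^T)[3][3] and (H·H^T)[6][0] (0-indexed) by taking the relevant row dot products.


Row 0 of H: [1, -1, -1, -1, -1, -1, 1, 1, 1, 1, 1, -1, 1, 1, -1, -1].
Row 3 of H: [-1, -1, -1, 1, 1, -1, 1, -1, -1, 1, 1, 1, -1, 1, -1, 1].
Row 6 of H: [-1, 1, -1, -1, -1, -1, -1, -1, -1, -1, 1, -1, 1, 1, 1, -1].
(H·H^T)[3][3] = Σ_j H[3][j]·H[3][j] = (-1)² + (-1)² + (-1)² + (1)² + (1)² + (-1)² + (1)² + (-1)² + (-1)² + (1)² + (1)² + (1)² + (-1)² + (1)² + (-1)² + (1)² = 1 + 1 + 1 + 1 + 1 + 1 + 1 + 1 + 1 + 1 + 1 + 1 + 1 + 1 + 1 + 1 = 16.
(H·H^T)[6][0] = Σ_j H[6][j]·H[0][j] = (-1)·(1) + (1)·(-1) + (-1)·(-1) + (-1)·(-1) + (-1)·(-1) + (-1)·(-1) + (-1)·(1) + (-1)·(1) + (-1)·(1) + (-1)·(1) + (1)·(1) + (-1)·(-1) + (1)·(1) + (1)·(1) + (1)·(-1) + (-1)·(-1) = -1 + -1 + 1 + 1 + 1 + 1 + -1 + -1 + -1 + -1 + 1 + 1 + 1 + 1 + -1 + 1 = 2.
Rows 6 and 0 are not orthogonal (dot product = 2 ≠ 0), so H is not a Hadamard matrix.

(3,3) entry = 16; (6,0) entry = 2.


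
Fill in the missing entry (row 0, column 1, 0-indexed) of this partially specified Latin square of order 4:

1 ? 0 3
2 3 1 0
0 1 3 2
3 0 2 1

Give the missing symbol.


Row 0 contains symbols [0, 1, 3] — missing [2].
Column 1 contains symbols [0, 1, 3] — missing [2].
The missing symbol must appear in both missing sets; intersection = [2].
Therefore the hidden value is 2.

Missing value = 2.


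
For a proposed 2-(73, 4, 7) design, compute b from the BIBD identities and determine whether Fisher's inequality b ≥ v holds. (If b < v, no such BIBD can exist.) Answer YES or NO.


b = λv(v − 1)/(k(k − 1)) = 7·73·72/(4·3) = 36792/12 = 3066.
Compare with v = 73: b ≥ v, so Fisher's inequality holds.

YES


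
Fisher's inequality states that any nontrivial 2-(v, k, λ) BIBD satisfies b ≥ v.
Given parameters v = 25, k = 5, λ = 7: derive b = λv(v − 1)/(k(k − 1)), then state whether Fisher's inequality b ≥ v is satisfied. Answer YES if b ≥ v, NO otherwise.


r = λ(v − 1)/(k − 1) = 7·24/4 = 42.
b = vr/k = 25·42/5 = 210.
Fisher's inequality: b ≥ v ⇔ 210 ≥ 25? YES.

YES


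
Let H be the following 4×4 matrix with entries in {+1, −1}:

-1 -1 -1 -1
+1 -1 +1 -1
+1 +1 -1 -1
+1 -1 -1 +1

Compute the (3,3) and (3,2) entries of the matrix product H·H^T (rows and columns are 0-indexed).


Row 2 of H: [1, 1, -1, -1].
Row 3 of H: [1, -1, -1, 1].
(H·H^T)[3][3] = Σ_j H[3][j]·H[3][j] = (1)² + (-1)² + (-1)² + (1)² = 1 + 1 + 1 + 1 = 4.
(H·H^T)[3][2] = Σ_j H[3][j]·H[2][j] = (1)·(1) + (-1)·(1) + (-1)·(-1) + (1)·(-1) = 1 + -1 + 1 + -1 = 0.
So rows 3 and 2 are orthogonal; the diagonal entry equals n = 4.

(3,3) entry = 4; (3,2) entry = 0.


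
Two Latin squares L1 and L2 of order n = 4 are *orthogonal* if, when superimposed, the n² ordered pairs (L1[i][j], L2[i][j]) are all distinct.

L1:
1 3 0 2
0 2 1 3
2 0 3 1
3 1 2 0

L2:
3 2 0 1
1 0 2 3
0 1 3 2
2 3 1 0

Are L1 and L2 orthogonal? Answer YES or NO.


Form the n² = 16 superimposed pairs (L1[i][j], L2[i][j]), row by row (rows and columns indexed from 0):
row 0: (1,3) (3,2) (0,0) (2,1)
row 1: (0,1) (2,0) (1,2) (3,3)
row 2: (2,0) (0,1) (3,3) (1,2)
row 3: (3,2) (1,3) (2,1) (0,0)
Orthogonality requires all 16 pairs distinct.
But the pair (2,0) repeats: cell (1,1) has L1 = 2, L2 = 0, and cell (2,0) has L1 = 2, L2 = 0.
A repeated pair means some other pair never occurs (only 8 distinct pairs out of 16), so the squares are not orthogonal.
Conclusion: NO.

NO


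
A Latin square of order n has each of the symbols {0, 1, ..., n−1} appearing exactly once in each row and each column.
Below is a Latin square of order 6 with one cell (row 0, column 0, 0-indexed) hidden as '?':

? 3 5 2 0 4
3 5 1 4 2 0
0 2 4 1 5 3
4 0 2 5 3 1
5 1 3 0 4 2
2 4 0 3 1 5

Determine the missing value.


Row 0 contains symbols [0, 2, 3, 4, 5] — missing [1].
Column 0 contains symbols [0, 2, 3, 4, 5] — missing [1].
The missing symbol must appear in both missing sets; intersection = [1].
Therefore the hidden value is 1.

Missing value = 1.


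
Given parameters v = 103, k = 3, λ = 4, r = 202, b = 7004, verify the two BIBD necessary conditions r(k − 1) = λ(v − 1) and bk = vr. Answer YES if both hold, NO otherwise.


Condition (i): r(k − 1) = 202·2 = 404; λ(v − 1) = 4·102 = 408. Match? NO.
Condition (ii): bk = 7004·3 = 21012; vr = 103·202 = 20806. Match? NO.
Both conditions hold? NO.

NO


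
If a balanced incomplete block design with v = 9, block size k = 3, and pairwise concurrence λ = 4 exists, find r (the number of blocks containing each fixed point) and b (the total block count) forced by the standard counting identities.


Any 2-(v, k, λ) BIBD satisfies two necessary conditions:
  (i)  Each point sits in r blocks, and counting incidences through any fixed point gives r(k − 1) = λ(v − 1), so r = λ(v − 1)/(k − 1).
  (ii) Total incidences bk = vr, so b = vr/k.
Step 1: r = λ(v − 1)/(k − 1) = 4·(9 − 1)/(3 − 1) = 4·8/2 = 32/2 = 16.
Step 2: b = vr/k = 9·16/3 = 144/3 = 48.
Check integrality: r = 16 ∈ Z ✓, b = 48 ∈ Z ✓.
(These identities are necessary conditions: they determine r and b for any design with these parameters, but do not by themselves prove that one exists.)

r = 16, b = 48.


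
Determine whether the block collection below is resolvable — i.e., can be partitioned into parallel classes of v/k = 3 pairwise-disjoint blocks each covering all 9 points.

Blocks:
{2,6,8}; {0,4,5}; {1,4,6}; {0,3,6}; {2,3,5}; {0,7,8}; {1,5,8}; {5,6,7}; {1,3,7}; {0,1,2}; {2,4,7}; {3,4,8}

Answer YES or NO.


v = 9, block size k = 3, number of blocks = 12.
For resolvability, blocks must partition into parallel classes of size v/k = 3.
Total blocks must therefore be a multiple of 3: 12 = 3·4 + 0 ⇒ divisible ✓.
Greedy packing gives 4 candidate class(es). Each should be a full parallel class (size 3, covers all 9 points).
  Class 1 (3 blocks): {2,6,8}; {0,4,5}; {1,3,7}. Points covered: [0, 1, 2, 3, 4, 5, 6, 7, 8].
  Class 2 (3 blocks): {1,4,6}; {2,3,5}; {0,7,8}. Points covered: [0, 1, 2, 3, 4, 5, 6, 7, 8].
  Class 3 (3 blocks): {0,3,6}; {1,5,8}; {2,4,7}. Points covered: [0, 1, 2, 3, 4, 5, 6, 7, 8].
  Class 4 (3 blocks): {5,6,7}; {0,1,2}; {3,4,8}. Points covered: [0, 1, 2, 3, 4, 5, 6, 7, 8].
All classes full (size 3)? YES. All classes cover every point? YES.
Resolvable? YES.

YES


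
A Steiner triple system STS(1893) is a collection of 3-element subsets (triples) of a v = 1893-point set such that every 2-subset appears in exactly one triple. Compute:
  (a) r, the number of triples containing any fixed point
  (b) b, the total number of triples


An STS(v) is a 2-(v, 3, 1) BIBD: block size k = 3, λ = 1.
Replication: r(k − 1) = λ(v − 1) ⇒ r·2 = 1893 − 1 = 1892 ⇒ r = 946.
Block count: bk = vr ⇒ b·3 = 1893·946 = 1790778 ⇒ b = 596926.
(Check via b = v(v − 1)/6 = 1893·1892/6 = 3581556/6 = 596926.)

r = 946, b = 596926.


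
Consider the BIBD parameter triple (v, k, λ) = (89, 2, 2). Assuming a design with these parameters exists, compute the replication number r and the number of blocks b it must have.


Any 2-(v, k, λ) BIBD satisfies two necessary conditions:
  (i)  Each point sits in r blocks, and counting incidences through any fixed point gives r(k − 1) = λ(v − 1), so r = λ(v − 1)/(k − 1).
  (ii) Total incidences bk = vr, so b = vr/k.
Step 1: r = λ(v − 1)/(k − 1) = 2·(89 − 1)/(2 − 1) = 2·88/1 = 176/1 = 176.
Step 2: b = vr/k = 89·176/2 = 15664/2 = 7832.
Check integrality: r = 176 ∈ Z ✓, b = 7832 ∈ Z ✓.
(These identities are necessary conditions: they determine r and b for any design with these parameters, but do not by themselves prove that one exists.)

r = 176, b = 7832.


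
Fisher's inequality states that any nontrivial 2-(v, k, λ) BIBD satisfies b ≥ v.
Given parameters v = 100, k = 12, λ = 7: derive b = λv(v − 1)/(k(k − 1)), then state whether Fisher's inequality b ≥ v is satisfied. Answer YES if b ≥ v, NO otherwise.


b = λv(v − 1)/(k(k − 1)) = 7·100·99/(12·11) = 69300/132 = 525.
Compare with v = 100: b ≥ v, so Fisher's inequality holds.

YES


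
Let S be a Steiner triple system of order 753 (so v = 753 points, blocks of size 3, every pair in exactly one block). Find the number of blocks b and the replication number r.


An STS(v) is a 2-(v, 3, 1) BIBD: block size k = 3, λ = 1.
Replication: r(k − 1) = λ(v − 1) ⇒ r·2 = 753 − 1 = 752 ⇒ r = 376.
Block count: b = v(v − 1)/6 = 753·752/6 = 566256/6 = 94376.

r = 376, b = 94376.


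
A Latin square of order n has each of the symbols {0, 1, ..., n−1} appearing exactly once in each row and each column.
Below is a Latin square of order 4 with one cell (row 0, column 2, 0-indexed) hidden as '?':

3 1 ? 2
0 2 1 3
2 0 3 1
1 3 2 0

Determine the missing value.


Row 0 contains symbols [1, 2, 3] — missing [0].
Column 2 contains symbols [1, 2, 3] — missing [0].
The missing symbol must appear in both missing sets; intersection = [0].
Therefore the hidden value is 0.

Missing value = 0.


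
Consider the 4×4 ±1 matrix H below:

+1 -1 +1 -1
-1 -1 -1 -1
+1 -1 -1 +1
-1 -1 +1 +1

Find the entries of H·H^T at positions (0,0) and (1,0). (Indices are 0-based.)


Row 0 of H: [1, -1, 1, -1].
Row 1 of H: [-1, -1, -1, -1].
(H·H^T)[0][0] = Σ_j H[0][j]·H[0][j] = (1)² + (-1)² + (1)² + (-1)² = 1 + 1 + 1 + 1 = 4.
(H·H^T)[1][0] = Σ_j H[1][j]·H[0][j] = (-1)·(1) + (-1)·(-1) + (-1)·(1) + (-1)·(-1) = -1 + 1 + -1 + 1 = 0.
So rows 1 and 0 are orthogonal; the diagonal entry equals n = 4.

(0,0) entry = 4; (1,0) entry = 0.


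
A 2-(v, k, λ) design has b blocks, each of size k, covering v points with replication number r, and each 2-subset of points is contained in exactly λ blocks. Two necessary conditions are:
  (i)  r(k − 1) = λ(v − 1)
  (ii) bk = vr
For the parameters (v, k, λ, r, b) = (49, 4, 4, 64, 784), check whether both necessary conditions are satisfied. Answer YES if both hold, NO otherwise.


Condition (i): r(k − 1) = 64·3 = 192; λ(v − 1) = 4·48 = 192. Match? YES.
Condition (ii): bk = 784·4 = 3136; vr = 49·64 = 3136. Match? YES.
Both conditions hold? YES.

YES


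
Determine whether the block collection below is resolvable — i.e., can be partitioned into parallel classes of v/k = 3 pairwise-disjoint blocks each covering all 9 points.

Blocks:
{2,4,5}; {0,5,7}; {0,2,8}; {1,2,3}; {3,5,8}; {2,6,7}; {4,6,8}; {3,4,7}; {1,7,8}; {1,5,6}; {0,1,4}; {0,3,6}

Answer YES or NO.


v = 9, block size k = 3, number of blocks = 12.
For resolvability, blocks must partition into parallel classes of size v/k = 3.
Total blocks must therefore be a multiple of 3: 12 = 3·4 + 0 ⇒ divisible ✓.
Greedy packing gives 4 candidate class(es). Each should be a full parallel class (size 3, covers all 9 points).
  Class 1 (3 blocks): {2,4,5}; {1,7,8}; {0,3,6}. Points covered: [0, 1, 2, 3, 4, 5, 6, 7, 8].
  Class 2 (3 blocks): {0,5,7}; {1,2,3}; {4,6,8}. Points covered: [0, 1, 2, 3, 4, 5, 6, 7, 8].
  Class 3 (3 blocks): {0,2,8}; {3,4,7}; {1,5,6}. Points covered: [0, 1, 2, 3, 4, 5, 6, 7, 8].
  Class 4 (3 blocks): {3,5,8}; {2,6,7}; {0,1,4}. Points covered: [0, 1, 2, 3, 4, 5, 6, 7, 8].
All classes full (size 3)? YES. All classes cover every point? YES.
Resolvable? YES.

YES


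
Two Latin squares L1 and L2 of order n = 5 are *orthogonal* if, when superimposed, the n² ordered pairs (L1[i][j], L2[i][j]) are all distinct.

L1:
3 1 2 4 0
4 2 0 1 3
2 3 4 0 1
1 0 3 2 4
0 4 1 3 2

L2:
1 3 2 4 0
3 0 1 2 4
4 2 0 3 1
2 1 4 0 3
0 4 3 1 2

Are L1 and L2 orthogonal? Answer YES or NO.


Form the n² = 25 superimposed pairs (L1[i][j], L2[i][j]), row by row (rows and columns indexed from 0):
row 0: (3,1) (1,3) (2,2) (4,4) (0,0)
row 1: (4,3) (2,0) (0,1) (1,2) (3,4)
row 2: (2,4) (3,2) (4,0) (0,3) (1,1)
row 3: (1,2) (0,1) (3,4) (2,0) (4,3)
row 4: (0,0) (4,4) (1,3) (3,1) (2,2)
Orthogonality requires all 25 pairs distinct.
But the pair (1,2) repeats: cell (1,3) has L1 = 1, L2 = 2, and cell (3,0) has L1 = 1, L2 = 2.
A repeated pair means some other pair never occurs (only 15 distinct pairs out of 25), so the squares are not orthogonal.
Conclusion: NO.

NO


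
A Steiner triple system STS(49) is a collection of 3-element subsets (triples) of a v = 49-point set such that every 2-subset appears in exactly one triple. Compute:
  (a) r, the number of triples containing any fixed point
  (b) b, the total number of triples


An STS(v) is a 2-(v, 3, 1) BIBD: block size k = 3, λ = 1.
Replication: r(k − 1) = λ(v − 1) ⇒ r·2 = 49 − 1 = 48 ⇒ r = 24.
Block count: bk = vr ⇒ b·3 = 49·24 = 1176 ⇒ b = 392.

r = 24, b = 392.


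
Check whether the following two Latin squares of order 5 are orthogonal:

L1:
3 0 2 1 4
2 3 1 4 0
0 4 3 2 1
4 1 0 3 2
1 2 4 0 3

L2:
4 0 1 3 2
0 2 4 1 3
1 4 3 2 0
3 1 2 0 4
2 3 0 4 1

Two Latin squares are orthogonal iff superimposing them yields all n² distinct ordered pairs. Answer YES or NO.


Form the n² = 25 superimposed pairs (L1[i][j], L2[i][j]), row by row (rows and columns indexed from 0):
row 0: (3,4) (0,0) (2,1) (1,3) (4,2)
row 1: (2,0) (3,2) (1,4) (4,1) (0,3)
row 2: (0,1) (4,4) (3,3) (2,2) (1,0)
row 3: (4,3) (1,1) (0,2) (3,0) (2,4)
row 4: (1,2) (2,3) (4,0) (0,4) (3,1)
Orthogonality requires all 25 pairs distinct.
Check by first coordinate: for each symbol s of L1, list the L2 entries in the n cells where L1 = s; they must all differ.
  L1 = 0: L2 entries (in reading order) 0, 3, 1, 2, 4 — all 5 distinct ✓
  L1 = 1: L2 entries (in reading order) 3, 4, 0, 1, 2 — all 5 distinct ✓
  L1 = 2: L2 entries (in reading order) 1, 0, 2, 4, 3 — all 5 distinct ✓
  L1 = 3: L2 entries (in reading order) 4, 2, 3, 0, 1 — all 5 distinct ✓
  L1 = 4: L2 entries (in reading order) 2, 1, 4, 3, 0 — all 5 distinct ✓
Every symbol of L1 meets every symbol of L2 exactly once, so all 25 pairs are distinct (25 of 25).
Conclusion: YES.

YES


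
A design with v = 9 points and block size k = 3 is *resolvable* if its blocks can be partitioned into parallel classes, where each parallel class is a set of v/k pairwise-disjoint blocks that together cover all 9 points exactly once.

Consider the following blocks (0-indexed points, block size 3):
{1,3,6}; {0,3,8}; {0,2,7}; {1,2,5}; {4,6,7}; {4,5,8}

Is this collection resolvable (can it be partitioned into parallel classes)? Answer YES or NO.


v = 9, block size k = 3, number of blocks = 6.
For resolvability, blocks must partition into parallel classes of size v/k = 3.
Total blocks must therefore be a multiple of 3: 6 = 3·2 + 0 ⇒ divisible ✓.
Greedy packing gives 2 candidate class(es). Each should be a full parallel class (size 3, covers all 9 points).
  Class 1 (3 blocks): {1,3,6}; {0,2,7}; {4,5,8}. Points covered: [0, 1, 2, 3, 4, 5, 6, 7, 8].
  Class 2 (3 blocks): {0,3,8}; {1,2,5}; {4,6,7}. Points covered: [0, 1, 2, 3, 4, 5, 6, 7, 8].
All classes full (size 3)? YES. All classes cover every point? YES.
Resolvable? YES.

YES


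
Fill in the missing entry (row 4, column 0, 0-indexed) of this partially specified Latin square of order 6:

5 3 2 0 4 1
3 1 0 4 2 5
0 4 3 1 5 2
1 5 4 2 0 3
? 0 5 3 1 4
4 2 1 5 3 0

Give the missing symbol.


Row 4 contains symbols [0, 1, 3, 4, 5] — missing [2].
Column 0 contains symbols [0, 1, 3, 4, 5] — missing [2].
The missing symbol must appear in both missing sets; intersection = [2].
Therefore the hidden value is 2.

Missing value = 2.


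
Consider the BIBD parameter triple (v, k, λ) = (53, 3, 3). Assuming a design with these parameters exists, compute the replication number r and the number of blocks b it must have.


Any 2-(v, k, λ) BIBD satisfies two necessary conditions:
  (i)  Each point sits in r blocks, and counting incidences through any fixed point gives r(k − 1) = λ(v − 1), so r = λ(v − 1)/(k − 1).
  (ii) Total incidences bk = vr, so b = vr/k.
Step 1: r = λ(v − 1)/(k − 1) = 3·(53 − 1)/(3 − 1) = 3·52/2 = 156/2 = 78.
Step 2: b = vr/k = 53·78/3 = 4134/3 = 1378.
Check integrality: r = 78 ∈ Z ✓, b = 1378 ∈ Z ✓.
(These identities are necessary conditions: they determine r and b for any design with these parameters, but do not by themselves prove that one exists.)

r = 78, b = 1378.


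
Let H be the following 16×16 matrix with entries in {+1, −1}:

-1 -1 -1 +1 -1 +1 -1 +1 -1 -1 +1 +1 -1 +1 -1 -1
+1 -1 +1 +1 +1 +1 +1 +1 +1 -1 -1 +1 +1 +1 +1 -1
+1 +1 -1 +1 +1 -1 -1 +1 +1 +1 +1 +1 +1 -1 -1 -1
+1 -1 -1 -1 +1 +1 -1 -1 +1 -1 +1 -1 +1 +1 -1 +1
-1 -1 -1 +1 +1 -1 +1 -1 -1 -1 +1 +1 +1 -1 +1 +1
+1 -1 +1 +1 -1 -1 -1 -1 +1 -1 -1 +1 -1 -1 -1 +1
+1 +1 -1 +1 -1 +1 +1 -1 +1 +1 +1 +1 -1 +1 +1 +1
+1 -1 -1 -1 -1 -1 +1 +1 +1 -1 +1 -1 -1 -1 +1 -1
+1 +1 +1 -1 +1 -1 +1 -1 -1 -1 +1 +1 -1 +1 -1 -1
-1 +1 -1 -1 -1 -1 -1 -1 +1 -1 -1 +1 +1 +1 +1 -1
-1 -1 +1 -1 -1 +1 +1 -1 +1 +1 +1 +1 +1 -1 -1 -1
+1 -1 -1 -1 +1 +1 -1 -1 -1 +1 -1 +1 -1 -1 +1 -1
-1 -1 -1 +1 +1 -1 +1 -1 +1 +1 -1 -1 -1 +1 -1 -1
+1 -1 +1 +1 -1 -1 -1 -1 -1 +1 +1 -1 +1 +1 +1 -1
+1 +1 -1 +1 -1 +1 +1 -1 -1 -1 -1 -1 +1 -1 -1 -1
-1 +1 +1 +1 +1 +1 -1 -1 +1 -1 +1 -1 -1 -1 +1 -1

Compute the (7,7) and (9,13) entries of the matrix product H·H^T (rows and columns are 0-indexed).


Row 7 of H: [1, -1, -1, -1, -1, -1, 1, 1, 1, -1, 1, -1, -1, -1, 1, -1].
Row 9 of H: [-1, 1, -1, -1, -1, -1, -1, -1, 1, -1, -1, 1, 1, 1, 1, -1].
Row 13 of H: [1, -1, 1, 1, -1, -1, -1, -1, -1, 1, 1, -1, 1, 1, 1, -1].
(H·H^T)[7][7] = Σ_j H[7][j]·H[7][j] = (1)² + (-1)² + (-1)² + (-1)² + (-1)² + (-1)² + (1)² + (1)² + (1)² + (-1)² + (1)² + (-1)² + (-1)² + (-1)² + (1)² + (-1)² = 1 + 1 + 1 + 1 + 1 + 1 + 1 + 1 + 1 + 1 + 1 + 1 + 1 + 1 + 1 + 1 = 16.
(H·H^T)[9][13] = Σ_j H[9][j]·H[13][j] = (-1)·(1) + (1)·(-1) + (-1)·(1) + (-1)·(1) + (-1)·(-1) + (-1)·(-1) + (-1)·(-1) + (-1)·(-1) + (1)·(-1) + (-1)·(1) + (-1)·(1) + (1)·(-1) + (1)·(1) + (1)·(1) + (1)·(1) + (-1)·(-1) = -1 + -1 + -1 + -1 + 1 + 1 + 1 + 1 + -1 + -1 + -1 + -1 + 1 + 1 + 1 + 1 = 0.
So rows 9 and 13 are orthogonal; the diagonal entry equals n = 16.

(7,7) entry = 16; (9,13) entry = 0.


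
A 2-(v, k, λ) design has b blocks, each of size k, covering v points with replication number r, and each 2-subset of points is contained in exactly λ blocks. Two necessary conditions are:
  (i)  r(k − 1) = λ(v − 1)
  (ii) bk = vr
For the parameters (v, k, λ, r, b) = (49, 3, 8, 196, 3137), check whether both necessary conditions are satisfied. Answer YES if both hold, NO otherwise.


Condition (i): r(k − 1) = 196·2 = 392; λ(v − 1) = 8·48 = 384. Match? NO.
Condition (ii): bk = 3137·3 = 9411; vr = 49·196 = 9604. Match? NO.
Both conditions hold? NO.

NO


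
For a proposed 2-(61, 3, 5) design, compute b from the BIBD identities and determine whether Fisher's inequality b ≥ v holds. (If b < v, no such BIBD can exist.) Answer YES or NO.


b = λv(v − 1)/(k(k − 1)) = 5·61·60/(3·2) = 18300/6 = 3050.
Compare with v = 61: b ≥ v, so Fisher's inequality holds.

YES
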